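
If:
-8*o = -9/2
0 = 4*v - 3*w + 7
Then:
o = 9/16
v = 3*w/4 - 7/4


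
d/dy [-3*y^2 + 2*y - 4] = 2 - 6*y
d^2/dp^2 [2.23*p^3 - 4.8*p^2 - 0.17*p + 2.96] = 13.38*p - 9.6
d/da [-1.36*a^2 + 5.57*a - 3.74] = 5.57 - 2.72*a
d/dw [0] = 0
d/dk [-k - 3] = -1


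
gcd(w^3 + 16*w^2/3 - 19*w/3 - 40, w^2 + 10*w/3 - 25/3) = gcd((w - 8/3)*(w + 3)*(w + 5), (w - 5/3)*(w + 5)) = w + 5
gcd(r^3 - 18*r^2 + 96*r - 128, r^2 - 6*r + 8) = r - 2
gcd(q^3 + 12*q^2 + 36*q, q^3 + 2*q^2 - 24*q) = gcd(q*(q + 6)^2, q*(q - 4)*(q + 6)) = q^2 + 6*q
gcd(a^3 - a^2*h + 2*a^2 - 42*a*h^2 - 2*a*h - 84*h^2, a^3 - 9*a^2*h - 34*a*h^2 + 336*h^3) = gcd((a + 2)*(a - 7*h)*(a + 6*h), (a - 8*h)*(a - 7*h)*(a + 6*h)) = a^2 - a*h - 42*h^2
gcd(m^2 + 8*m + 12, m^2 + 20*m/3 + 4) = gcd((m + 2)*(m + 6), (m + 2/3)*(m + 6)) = m + 6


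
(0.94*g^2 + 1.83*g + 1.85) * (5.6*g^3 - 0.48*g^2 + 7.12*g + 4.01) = 5.264*g^5 + 9.7968*g^4 + 16.1744*g^3 + 15.911*g^2 + 20.5103*g + 7.4185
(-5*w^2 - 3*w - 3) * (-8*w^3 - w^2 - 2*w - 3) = 40*w^5 + 29*w^4 + 37*w^3 + 24*w^2 + 15*w + 9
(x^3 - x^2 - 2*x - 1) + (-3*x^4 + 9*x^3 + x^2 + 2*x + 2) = -3*x^4 + 10*x^3 + 1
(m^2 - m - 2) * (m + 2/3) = m^3 - m^2/3 - 8*m/3 - 4/3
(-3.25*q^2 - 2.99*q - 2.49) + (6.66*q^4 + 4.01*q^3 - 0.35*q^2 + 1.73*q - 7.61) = 6.66*q^4 + 4.01*q^3 - 3.6*q^2 - 1.26*q - 10.1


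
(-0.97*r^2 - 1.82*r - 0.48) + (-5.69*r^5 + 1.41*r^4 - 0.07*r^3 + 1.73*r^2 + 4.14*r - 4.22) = -5.69*r^5 + 1.41*r^4 - 0.07*r^3 + 0.76*r^2 + 2.32*r - 4.7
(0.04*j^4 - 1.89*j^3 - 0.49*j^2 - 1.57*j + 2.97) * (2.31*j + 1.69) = 0.0924*j^5 - 4.2983*j^4 - 4.326*j^3 - 4.4548*j^2 + 4.2074*j + 5.0193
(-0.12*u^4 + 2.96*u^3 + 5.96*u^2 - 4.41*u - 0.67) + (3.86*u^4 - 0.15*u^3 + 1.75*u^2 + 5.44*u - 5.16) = 3.74*u^4 + 2.81*u^3 + 7.71*u^2 + 1.03*u - 5.83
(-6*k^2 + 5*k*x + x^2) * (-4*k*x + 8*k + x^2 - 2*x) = 24*k^3*x - 48*k^3 - 26*k^2*x^2 + 52*k^2*x + k*x^3 - 2*k*x^2 + x^4 - 2*x^3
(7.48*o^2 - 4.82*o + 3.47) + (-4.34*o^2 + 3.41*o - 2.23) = 3.14*o^2 - 1.41*o + 1.24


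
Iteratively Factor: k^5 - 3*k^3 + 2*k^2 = (k)*(k^4 - 3*k^2 + 2*k) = k*(k + 2)*(k^3 - 2*k^2 + k) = k*(k - 1)*(k + 2)*(k^2 - k) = k^2*(k - 1)*(k + 2)*(k - 1)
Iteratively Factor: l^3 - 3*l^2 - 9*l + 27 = (l - 3)*(l^2 - 9) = (l - 3)^2*(l + 3)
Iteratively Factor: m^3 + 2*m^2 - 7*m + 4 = (m - 1)*(m^2 + 3*m - 4) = (m - 1)^2*(m + 4)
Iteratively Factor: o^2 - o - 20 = (o + 4)*(o - 5)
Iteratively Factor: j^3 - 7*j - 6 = (j + 1)*(j^2 - j - 6) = (j + 1)*(j + 2)*(j - 3)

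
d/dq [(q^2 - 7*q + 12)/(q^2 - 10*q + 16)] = (-3*q^2 + 8*q + 8)/(q^4 - 20*q^3 + 132*q^2 - 320*q + 256)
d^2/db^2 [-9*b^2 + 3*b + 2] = -18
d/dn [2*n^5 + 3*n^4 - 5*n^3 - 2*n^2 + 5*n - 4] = 10*n^4 + 12*n^3 - 15*n^2 - 4*n + 5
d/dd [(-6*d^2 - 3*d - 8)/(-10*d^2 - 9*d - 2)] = 2*(12*d^2 - 68*d - 33)/(100*d^4 + 180*d^3 + 121*d^2 + 36*d + 4)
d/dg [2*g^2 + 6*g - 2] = 4*g + 6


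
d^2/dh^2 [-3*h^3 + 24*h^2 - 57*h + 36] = 48 - 18*h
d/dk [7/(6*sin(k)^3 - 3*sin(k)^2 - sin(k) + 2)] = 7*(-18*sin(k)^2 + 6*sin(k) + 1)*cos(k)/(6*sin(k)^3 - 3*sin(k)^2 - sin(k) + 2)^2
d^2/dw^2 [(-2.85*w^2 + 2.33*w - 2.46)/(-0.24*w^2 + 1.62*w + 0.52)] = (-2.22044604925031e-16*w^4 + 1.947744*w^3 + 2.984256*w^2 - 7.483392*w + 18.992928)/(0.013824*w^6 - 0.279936*w^5 + 1.799712*w^4 - 3.038472*w^3 - 3.899376*w^2 - 1.314144*w - 0.140608)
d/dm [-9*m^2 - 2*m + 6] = -18*m - 2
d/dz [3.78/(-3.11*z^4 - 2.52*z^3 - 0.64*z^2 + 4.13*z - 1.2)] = (47.0232*z^3 + 28.5768*z^2 + 4.8384*z - 15.6114)/(3.11*z^4 + 2.52*z^3 + 0.64*z^2 - 4.13*z + 1.2)^2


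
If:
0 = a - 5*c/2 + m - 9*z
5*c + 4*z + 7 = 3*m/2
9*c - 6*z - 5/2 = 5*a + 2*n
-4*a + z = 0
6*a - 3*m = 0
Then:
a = 7/53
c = -462/265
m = 14/53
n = -11671/1060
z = 28/53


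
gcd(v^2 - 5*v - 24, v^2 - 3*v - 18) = v + 3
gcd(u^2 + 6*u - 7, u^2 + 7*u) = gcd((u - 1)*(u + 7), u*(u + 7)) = u + 7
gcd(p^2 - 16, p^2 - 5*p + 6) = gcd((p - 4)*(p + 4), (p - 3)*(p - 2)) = 1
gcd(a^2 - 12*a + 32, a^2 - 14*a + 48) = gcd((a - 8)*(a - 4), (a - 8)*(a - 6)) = a - 8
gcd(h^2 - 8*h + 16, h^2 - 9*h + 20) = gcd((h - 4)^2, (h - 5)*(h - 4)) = h - 4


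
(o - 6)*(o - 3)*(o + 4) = o^3 - 5*o^2 - 18*o + 72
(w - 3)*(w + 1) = w^2 - 2*w - 3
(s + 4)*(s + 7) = s^2 + 11*s + 28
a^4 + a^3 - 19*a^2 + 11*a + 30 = (a - 3)*(a - 2)*(a + 1)*(a + 5)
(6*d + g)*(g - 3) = 6*d*g - 18*d + g^2 - 3*g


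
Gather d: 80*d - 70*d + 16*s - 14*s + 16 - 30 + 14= 10*d + 2*s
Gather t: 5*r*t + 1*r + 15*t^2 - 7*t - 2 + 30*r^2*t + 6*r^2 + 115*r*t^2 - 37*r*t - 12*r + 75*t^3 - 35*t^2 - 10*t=6*r^2 - 11*r + 75*t^3 + t^2*(115*r - 20) + t*(30*r^2 - 32*r - 17) - 2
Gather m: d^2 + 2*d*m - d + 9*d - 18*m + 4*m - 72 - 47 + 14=d^2 + 8*d + m*(2*d - 14) - 105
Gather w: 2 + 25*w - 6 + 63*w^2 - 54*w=63*w^2 - 29*w - 4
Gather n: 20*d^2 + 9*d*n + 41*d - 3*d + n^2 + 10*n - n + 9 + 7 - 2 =20*d^2 + 38*d + n^2 + n*(9*d + 9) + 14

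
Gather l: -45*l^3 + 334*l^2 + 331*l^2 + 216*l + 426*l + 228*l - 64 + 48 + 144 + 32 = -45*l^3 + 665*l^2 + 870*l + 160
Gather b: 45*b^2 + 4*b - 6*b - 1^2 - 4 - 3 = 45*b^2 - 2*b - 8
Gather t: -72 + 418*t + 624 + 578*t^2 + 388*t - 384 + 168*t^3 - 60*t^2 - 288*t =168*t^3 + 518*t^2 + 518*t + 168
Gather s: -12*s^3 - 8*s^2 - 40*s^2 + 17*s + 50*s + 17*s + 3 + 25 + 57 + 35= -12*s^3 - 48*s^2 + 84*s + 120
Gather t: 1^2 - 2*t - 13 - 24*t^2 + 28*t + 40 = -24*t^2 + 26*t + 28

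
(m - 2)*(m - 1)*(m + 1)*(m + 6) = m^4 + 4*m^3 - 13*m^2 - 4*m + 12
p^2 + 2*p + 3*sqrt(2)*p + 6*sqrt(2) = (p + 2)*(p + 3*sqrt(2))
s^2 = s^2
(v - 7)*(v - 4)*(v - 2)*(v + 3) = v^4 - 10*v^3 + 11*v^2 + 94*v - 168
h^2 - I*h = h*(h - I)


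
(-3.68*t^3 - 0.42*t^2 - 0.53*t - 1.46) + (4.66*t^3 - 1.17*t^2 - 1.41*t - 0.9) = 0.98*t^3 - 1.59*t^2 - 1.94*t - 2.36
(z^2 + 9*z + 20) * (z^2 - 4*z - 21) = z^4 + 5*z^3 - 37*z^2 - 269*z - 420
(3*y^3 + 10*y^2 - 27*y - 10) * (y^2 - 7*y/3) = 3*y^5 + 3*y^4 - 151*y^3/3 + 53*y^2 + 70*y/3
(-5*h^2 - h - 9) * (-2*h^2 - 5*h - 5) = 10*h^4 + 27*h^3 + 48*h^2 + 50*h + 45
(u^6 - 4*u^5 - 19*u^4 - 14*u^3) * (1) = u^6 - 4*u^5 - 19*u^4 - 14*u^3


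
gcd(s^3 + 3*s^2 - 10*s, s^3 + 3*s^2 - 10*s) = s^3 + 3*s^2 - 10*s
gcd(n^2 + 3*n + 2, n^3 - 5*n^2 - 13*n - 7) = n + 1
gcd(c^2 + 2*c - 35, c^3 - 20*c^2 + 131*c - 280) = c - 5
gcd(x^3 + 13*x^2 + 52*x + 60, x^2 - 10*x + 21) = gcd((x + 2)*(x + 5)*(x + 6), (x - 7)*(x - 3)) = 1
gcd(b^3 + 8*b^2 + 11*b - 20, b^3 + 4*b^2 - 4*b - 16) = b + 4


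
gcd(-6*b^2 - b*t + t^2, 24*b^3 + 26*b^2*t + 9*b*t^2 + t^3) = 2*b + t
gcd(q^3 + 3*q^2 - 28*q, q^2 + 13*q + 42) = q + 7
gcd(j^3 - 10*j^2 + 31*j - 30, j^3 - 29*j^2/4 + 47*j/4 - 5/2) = j^2 - 7*j + 10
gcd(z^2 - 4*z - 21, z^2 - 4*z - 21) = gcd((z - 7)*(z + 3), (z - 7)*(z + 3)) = z^2 - 4*z - 21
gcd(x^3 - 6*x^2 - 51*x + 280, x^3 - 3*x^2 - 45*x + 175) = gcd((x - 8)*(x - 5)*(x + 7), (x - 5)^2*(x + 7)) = x^2 + 2*x - 35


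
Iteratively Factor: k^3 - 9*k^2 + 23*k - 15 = (k - 3)*(k^2 - 6*k + 5) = (k - 5)*(k - 3)*(k - 1)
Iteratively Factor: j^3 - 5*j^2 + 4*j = (j - 1)*(j^2 - 4*j) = (j - 4)*(j - 1)*(j)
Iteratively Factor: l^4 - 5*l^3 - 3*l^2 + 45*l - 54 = (l + 3)*(l^3 - 8*l^2 + 21*l - 18) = (l - 2)*(l + 3)*(l^2 - 6*l + 9) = (l - 3)*(l - 2)*(l + 3)*(l - 3)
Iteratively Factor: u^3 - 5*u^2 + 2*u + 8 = (u - 2)*(u^2 - 3*u - 4) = (u - 4)*(u - 2)*(u + 1)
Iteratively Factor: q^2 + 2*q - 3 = (q - 1)*(q + 3)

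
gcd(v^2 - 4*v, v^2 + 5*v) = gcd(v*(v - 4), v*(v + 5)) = v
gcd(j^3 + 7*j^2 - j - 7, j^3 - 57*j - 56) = j^2 + 8*j + 7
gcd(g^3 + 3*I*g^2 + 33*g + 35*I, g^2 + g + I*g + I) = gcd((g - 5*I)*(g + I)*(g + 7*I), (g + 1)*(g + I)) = g + I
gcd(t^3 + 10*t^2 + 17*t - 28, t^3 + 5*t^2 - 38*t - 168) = t^2 + 11*t + 28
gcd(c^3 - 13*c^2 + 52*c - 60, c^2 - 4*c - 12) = c - 6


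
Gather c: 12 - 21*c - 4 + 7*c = 8 - 14*c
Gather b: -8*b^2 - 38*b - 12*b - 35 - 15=-8*b^2 - 50*b - 50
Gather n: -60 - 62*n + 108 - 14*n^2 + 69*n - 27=-14*n^2 + 7*n + 21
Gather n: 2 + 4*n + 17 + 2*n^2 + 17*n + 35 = 2*n^2 + 21*n + 54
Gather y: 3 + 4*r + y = 4*r + y + 3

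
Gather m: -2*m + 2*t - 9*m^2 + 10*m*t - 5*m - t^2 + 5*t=-9*m^2 + m*(10*t - 7) - t^2 + 7*t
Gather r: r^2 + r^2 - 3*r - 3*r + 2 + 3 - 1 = 2*r^2 - 6*r + 4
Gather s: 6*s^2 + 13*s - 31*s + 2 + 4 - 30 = 6*s^2 - 18*s - 24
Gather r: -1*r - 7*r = -8*r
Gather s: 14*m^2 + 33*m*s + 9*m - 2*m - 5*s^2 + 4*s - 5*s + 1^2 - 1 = 14*m^2 + 7*m - 5*s^2 + s*(33*m - 1)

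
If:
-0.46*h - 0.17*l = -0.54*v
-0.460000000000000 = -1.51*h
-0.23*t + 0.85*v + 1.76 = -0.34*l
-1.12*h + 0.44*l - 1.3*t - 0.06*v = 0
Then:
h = 0.30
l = -3.83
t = -1.52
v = -0.95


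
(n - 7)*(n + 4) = n^2 - 3*n - 28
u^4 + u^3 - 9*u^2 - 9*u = u*(u - 3)*(u + 1)*(u + 3)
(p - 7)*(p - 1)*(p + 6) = p^3 - 2*p^2 - 41*p + 42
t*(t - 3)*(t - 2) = t^3 - 5*t^2 + 6*t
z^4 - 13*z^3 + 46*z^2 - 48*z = z*(z - 8)*(z - 3)*(z - 2)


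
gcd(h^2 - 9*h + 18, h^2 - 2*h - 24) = h - 6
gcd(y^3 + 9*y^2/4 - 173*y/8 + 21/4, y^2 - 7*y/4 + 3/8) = y - 1/4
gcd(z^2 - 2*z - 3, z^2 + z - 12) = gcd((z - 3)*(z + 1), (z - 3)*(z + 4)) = z - 3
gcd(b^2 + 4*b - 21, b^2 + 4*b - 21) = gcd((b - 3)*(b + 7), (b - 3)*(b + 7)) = b^2 + 4*b - 21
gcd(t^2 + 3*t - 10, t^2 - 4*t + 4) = t - 2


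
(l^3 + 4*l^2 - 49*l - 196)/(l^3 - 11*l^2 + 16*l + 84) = (l^2 + 11*l + 28)/(l^2 - 4*l - 12)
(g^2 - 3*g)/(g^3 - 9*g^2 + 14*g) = (g - 3)/(g^2 - 9*g + 14)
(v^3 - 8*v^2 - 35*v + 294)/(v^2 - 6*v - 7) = (v^2 - v - 42)/(v + 1)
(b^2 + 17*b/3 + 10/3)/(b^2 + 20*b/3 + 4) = (b + 5)/(b + 6)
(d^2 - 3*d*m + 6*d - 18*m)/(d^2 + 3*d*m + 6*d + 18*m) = (d - 3*m)/(d + 3*m)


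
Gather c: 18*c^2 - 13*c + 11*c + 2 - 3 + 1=18*c^2 - 2*c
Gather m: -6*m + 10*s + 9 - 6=-6*m + 10*s + 3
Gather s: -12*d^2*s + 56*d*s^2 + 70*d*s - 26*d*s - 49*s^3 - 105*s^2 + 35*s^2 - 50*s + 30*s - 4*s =-49*s^3 + s^2*(56*d - 70) + s*(-12*d^2 + 44*d - 24)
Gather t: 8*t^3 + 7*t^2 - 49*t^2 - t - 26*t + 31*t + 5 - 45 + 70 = 8*t^3 - 42*t^2 + 4*t + 30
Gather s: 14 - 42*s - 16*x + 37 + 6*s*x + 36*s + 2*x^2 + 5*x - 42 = s*(6*x - 6) + 2*x^2 - 11*x + 9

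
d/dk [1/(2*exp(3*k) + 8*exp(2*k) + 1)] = (-6*exp(k) - 16)*exp(2*k)/(2*exp(3*k) + 8*exp(2*k) + 1)^2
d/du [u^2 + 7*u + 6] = 2*u + 7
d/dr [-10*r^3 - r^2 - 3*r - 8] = -30*r^2 - 2*r - 3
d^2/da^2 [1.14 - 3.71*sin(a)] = 3.71*sin(a)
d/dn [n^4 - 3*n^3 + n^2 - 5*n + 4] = 4*n^3 - 9*n^2 + 2*n - 5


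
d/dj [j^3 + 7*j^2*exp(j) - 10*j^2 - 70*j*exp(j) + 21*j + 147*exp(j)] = 7*j^2*exp(j) + 3*j^2 - 56*j*exp(j) - 20*j + 77*exp(j) + 21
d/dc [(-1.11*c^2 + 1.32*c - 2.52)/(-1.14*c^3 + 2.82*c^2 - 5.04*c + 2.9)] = (-1.2654*c^4 + 3.0096*c^3 - 6.7464*c^2 + 7.7748*c - 8.8728)/(1.2996*c^6 - 6.4296*c^5 + 19.4436*c^4 - 35.0376*c^3 + 41.7576*c^2 - 29.232*c + 8.41)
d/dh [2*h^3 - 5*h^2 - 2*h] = 6*h^2 - 10*h - 2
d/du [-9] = 0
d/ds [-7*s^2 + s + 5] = 1 - 14*s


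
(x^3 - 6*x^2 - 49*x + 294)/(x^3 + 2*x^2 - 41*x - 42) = (x - 7)/(x + 1)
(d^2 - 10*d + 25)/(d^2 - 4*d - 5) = (d - 5)/(d + 1)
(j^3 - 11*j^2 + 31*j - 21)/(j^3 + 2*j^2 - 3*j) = (j^2 - 10*j + 21)/(j*(j + 3))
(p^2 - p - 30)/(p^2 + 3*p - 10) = (p - 6)/(p - 2)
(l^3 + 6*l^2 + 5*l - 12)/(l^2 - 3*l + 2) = (l^2 + 7*l + 12)/(l - 2)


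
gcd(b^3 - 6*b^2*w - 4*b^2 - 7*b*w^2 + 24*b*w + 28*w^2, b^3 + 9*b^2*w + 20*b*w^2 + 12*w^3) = b + w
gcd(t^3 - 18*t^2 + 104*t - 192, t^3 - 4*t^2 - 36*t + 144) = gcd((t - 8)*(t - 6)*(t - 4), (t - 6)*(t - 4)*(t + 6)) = t^2 - 10*t + 24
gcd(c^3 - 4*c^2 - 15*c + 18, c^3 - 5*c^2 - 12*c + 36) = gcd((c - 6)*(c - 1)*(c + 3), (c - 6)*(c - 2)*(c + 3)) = c^2 - 3*c - 18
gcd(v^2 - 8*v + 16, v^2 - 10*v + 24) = v - 4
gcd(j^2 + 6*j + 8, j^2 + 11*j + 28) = j + 4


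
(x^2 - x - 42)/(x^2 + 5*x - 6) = (x - 7)/(x - 1)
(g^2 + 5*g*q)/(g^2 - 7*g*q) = (g + 5*q)/(g - 7*q)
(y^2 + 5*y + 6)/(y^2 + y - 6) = (y + 2)/(y - 2)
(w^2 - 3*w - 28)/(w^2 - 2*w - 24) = (w - 7)/(w - 6)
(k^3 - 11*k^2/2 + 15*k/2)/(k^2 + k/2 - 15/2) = k*(k - 3)/(k + 3)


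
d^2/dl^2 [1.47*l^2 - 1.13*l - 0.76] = 2.94000000000000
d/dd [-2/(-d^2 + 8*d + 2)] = 4*(4 - d)/(-d^2 + 8*d + 2)^2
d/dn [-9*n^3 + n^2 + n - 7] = -27*n^2 + 2*n + 1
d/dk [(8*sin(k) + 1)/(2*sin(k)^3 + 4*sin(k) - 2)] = -(16*sin(k)^3 + 3*sin(k)^2 + 10)*cos(k)/(2*(sin(k)^3 + 2*sin(k) - 1)^2)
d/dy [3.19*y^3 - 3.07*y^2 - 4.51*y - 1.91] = 9.57*y^2 - 6.14*y - 4.51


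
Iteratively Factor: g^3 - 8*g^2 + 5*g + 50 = (g - 5)*(g^2 - 3*g - 10) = (g - 5)^2*(g + 2)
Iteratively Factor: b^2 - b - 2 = (b - 2)*(b + 1)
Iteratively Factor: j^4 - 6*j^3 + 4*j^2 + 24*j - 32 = (j + 2)*(j^3 - 8*j^2 + 20*j - 16) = (j - 4)*(j + 2)*(j^2 - 4*j + 4) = (j - 4)*(j - 2)*(j + 2)*(j - 2)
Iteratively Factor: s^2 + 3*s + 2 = (s + 1)*(s + 2)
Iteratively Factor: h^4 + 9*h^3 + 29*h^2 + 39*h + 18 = (h + 1)*(h^3 + 8*h^2 + 21*h + 18) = (h + 1)*(h + 2)*(h^2 + 6*h + 9) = (h + 1)*(h + 2)*(h + 3)*(h + 3)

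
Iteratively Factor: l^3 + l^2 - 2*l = (l - 1)*(l^2 + 2*l) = l*(l - 1)*(l + 2)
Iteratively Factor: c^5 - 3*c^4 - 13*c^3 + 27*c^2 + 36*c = (c + 1)*(c^4 - 4*c^3 - 9*c^2 + 36*c) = (c - 3)*(c + 1)*(c^3 - c^2 - 12*c) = c*(c - 3)*(c + 1)*(c^2 - c - 12) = c*(c - 3)*(c + 1)*(c + 3)*(c - 4)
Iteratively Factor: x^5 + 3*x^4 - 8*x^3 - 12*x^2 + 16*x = (x + 2)*(x^4 + x^3 - 10*x^2 + 8*x) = (x - 1)*(x + 2)*(x^3 + 2*x^2 - 8*x) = (x - 2)*(x - 1)*(x + 2)*(x^2 + 4*x) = x*(x - 2)*(x - 1)*(x + 2)*(x + 4)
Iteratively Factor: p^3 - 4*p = (p - 2)*(p^2 + 2*p) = p*(p - 2)*(p + 2)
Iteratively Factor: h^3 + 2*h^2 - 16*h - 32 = (h - 4)*(h^2 + 6*h + 8) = (h - 4)*(h + 2)*(h + 4)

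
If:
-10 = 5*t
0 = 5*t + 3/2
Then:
No Solution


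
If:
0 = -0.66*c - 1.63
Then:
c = -2.47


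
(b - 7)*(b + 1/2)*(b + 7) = b^3 + b^2/2 - 49*b - 49/2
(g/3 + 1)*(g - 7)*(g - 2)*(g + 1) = g^4/3 - 5*g^3/3 - 19*g^2/3 + 29*g/3 + 14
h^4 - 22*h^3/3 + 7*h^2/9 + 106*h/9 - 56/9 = (h - 7)*(h - 1)*(h - 2/3)*(h + 4/3)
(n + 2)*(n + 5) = n^2 + 7*n + 10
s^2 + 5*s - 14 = (s - 2)*(s + 7)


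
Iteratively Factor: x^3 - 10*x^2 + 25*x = (x - 5)*(x^2 - 5*x) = (x - 5)^2*(x)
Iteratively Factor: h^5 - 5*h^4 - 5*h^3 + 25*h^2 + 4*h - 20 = (h - 2)*(h^4 - 3*h^3 - 11*h^2 + 3*h + 10) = (h - 2)*(h + 2)*(h^3 - 5*h^2 - h + 5) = (h - 2)*(h - 1)*(h + 2)*(h^2 - 4*h - 5) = (h - 5)*(h - 2)*(h - 1)*(h + 2)*(h + 1)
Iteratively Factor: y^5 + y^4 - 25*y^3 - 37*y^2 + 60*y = (y - 5)*(y^4 + 6*y^3 + 5*y^2 - 12*y) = (y - 5)*(y + 3)*(y^3 + 3*y^2 - 4*y) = (y - 5)*(y + 3)*(y + 4)*(y^2 - y) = (y - 5)*(y - 1)*(y + 3)*(y + 4)*(y)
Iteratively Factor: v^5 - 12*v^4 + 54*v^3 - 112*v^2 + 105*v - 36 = (v - 1)*(v^4 - 11*v^3 + 43*v^2 - 69*v + 36) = (v - 3)*(v - 1)*(v^3 - 8*v^2 + 19*v - 12) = (v - 3)*(v - 1)^2*(v^2 - 7*v + 12) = (v - 3)^2*(v - 1)^2*(v - 4)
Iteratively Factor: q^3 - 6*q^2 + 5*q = (q - 5)*(q^2 - q) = q*(q - 5)*(q - 1)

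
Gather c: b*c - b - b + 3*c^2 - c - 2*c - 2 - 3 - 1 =-2*b + 3*c^2 + c*(b - 3) - 6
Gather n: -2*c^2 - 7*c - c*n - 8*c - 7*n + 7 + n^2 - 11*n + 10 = -2*c^2 - 15*c + n^2 + n*(-c - 18) + 17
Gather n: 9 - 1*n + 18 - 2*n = 27 - 3*n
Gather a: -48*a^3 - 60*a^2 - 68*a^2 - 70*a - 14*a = -48*a^3 - 128*a^2 - 84*a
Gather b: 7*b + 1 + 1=7*b + 2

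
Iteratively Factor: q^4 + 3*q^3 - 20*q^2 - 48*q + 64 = (q + 4)*(q^3 - q^2 - 16*q + 16) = (q + 4)^2*(q^2 - 5*q + 4) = (q - 4)*(q + 4)^2*(q - 1)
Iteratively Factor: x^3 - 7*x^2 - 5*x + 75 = (x - 5)*(x^2 - 2*x - 15) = (x - 5)*(x + 3)*(x - 5)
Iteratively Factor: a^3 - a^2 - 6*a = (a - 3)*(a^2 + 2*a) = a*(a - 3)*(a + 2)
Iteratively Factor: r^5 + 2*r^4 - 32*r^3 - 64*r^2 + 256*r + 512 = (r - 4)*(r^4 + 6*r^3 - 8*r^2 - 96*r - 128) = (r - 4)*(r + 2)*(r^3 + 4*r^2 - 16*r - 64) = (r - 4)*(r + 2)*(r + 4)*(r^2 - 16) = (r - 4)^2*(r + 2)*(r + 4)*(r + 4)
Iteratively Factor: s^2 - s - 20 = (s - 5)*(s + 4)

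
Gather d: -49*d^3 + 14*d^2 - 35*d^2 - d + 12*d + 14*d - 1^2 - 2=-49*d^3 - 21*d^2 + 25*d - 3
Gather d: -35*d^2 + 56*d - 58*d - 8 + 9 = -35*d^2 - 2*d + 1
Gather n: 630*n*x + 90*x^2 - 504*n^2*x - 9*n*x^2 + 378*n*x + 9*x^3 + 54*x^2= -504*n^2*x + n*(-9*x^2 + 1008*x) + 9*x^3 + 144*x^2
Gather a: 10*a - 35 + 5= 10*a - 30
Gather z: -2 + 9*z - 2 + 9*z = 18*z - 4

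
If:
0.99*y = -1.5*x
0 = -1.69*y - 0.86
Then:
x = 0.34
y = -0.51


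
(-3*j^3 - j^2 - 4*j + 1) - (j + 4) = -3*j^3 - j^2 - 5*j - 3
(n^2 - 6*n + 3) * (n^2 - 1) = n^4 - 6*n^3 + 2*n^2 + 6*n - 3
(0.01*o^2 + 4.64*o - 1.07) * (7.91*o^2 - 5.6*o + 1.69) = 0.0791*o^4 + 36.6464*o^3 - 34.4308*o^2 + 13.8336*o - 1.8083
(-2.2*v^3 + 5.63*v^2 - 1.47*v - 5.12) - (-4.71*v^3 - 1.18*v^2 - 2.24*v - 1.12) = 2.51*v^3 + 6.81*v^2 + 0.77*v - 4.0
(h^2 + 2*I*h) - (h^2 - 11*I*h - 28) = 13*I*h + 28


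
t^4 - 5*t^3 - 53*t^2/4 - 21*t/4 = t*(t - 7)*(t + 1/2)*(t + 3/2)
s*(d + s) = d*s + s^2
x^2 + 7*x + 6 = (x + 1)*(x + 6)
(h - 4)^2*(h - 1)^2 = h^4 - 10*h^3 + 33*h^2 - 40*h + 16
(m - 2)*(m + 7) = m^2 + 5*m - 14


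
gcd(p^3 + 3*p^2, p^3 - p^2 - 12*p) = p^2 + 3*p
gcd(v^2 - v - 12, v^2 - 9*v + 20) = v - 4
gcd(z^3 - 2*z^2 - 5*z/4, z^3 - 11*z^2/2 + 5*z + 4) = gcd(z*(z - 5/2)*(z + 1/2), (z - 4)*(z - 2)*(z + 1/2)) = z + 1/2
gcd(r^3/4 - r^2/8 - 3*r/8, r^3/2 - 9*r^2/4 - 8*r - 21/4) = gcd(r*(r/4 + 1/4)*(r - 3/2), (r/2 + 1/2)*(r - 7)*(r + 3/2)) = r + 1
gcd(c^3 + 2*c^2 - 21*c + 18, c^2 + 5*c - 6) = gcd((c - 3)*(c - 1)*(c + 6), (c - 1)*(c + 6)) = c^2 + 5*c - 6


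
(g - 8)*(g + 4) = g^2 - 4*g - 32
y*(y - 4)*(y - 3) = y^3 - 7*y^2 + 12*y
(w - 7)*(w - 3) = w^2 - 10*w + 21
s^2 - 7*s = s*(s - 7)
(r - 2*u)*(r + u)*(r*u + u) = r^3*u - r^2*u^2 + r^2*u - 2*r*u^3 - r*u^2 - 2*u^3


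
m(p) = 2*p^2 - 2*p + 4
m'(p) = 4*p - 2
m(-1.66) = 12.83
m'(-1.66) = -8.64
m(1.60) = 5.92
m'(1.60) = 4.40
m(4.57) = 36.63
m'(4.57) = 16.28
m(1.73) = 6.53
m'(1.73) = 4.92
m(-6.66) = 106.03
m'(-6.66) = -28.64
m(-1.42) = 10.87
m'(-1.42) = -7.68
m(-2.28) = 18.96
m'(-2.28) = -11.12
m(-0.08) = 4.17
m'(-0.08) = -2.32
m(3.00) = 16.00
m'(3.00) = 10.00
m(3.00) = 16.00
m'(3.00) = 10.00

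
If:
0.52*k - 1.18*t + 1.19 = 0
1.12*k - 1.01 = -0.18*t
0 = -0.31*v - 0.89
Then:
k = 0.69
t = 1.31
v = -2.87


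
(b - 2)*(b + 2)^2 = b^3 + 2*b^2 - 4*b - 8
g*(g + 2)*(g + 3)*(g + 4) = g^4 + 9*g^3 + 26*g^2 + 24*g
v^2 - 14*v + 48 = (v - 8)*(v - 6)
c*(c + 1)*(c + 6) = c^3 + 7*c^2 + 6*c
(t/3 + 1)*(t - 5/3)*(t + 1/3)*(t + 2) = t^4/3 + 11*t^3/9 - 11*t^2/27 - 97*t/27 - 10/9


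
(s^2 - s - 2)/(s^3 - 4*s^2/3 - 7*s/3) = 3*(s - 2)/(s*(3*s - 7))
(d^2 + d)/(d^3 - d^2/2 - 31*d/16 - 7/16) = 16*d/(16*d^2 - 24*d - 7)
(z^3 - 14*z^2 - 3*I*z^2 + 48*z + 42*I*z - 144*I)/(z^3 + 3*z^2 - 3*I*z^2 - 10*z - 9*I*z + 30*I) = (z^2 - 14*z + 48)/(z^2 + 3*z - 10)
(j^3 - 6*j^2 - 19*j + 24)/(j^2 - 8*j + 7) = (j^2 - 5*j - 24)/(j - 7)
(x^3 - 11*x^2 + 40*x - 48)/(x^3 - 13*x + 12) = (x^2 - 8*x + 16)/(x^2 + 3*x - 4)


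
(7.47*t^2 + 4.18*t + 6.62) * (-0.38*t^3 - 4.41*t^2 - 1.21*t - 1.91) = -2.8386*t^5 - 34.5311*t^4 - 29.9881*t^3 - 48.5197*t^2 - 15.994*t - 12.6442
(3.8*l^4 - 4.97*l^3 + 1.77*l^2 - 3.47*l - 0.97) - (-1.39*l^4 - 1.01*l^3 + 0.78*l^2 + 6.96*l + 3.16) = 5.19*l^4 - 3.96*l^3 + 0.99*l^2 - 10.43*l - 4.13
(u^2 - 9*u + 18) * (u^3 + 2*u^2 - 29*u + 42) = u^5 - 7*u^4 - 29*u^3 + 339*u^2 - 900*u + 756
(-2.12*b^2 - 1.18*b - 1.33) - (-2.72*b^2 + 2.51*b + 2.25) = 0.6*b^2 - 3.69*b - 3.58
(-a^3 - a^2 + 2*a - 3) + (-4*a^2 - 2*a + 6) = -a^3 - 5*a^2 + 3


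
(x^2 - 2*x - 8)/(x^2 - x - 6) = (x - 4)/(x - 3)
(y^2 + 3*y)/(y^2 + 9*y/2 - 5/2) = 2*y*(y + 3)/(2*y^2 + 9*y - 5)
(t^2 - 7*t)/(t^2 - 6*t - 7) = t/(t + 1)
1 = 1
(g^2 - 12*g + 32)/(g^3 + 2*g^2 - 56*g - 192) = (g - 4)/(g^2 + 10*g + 24)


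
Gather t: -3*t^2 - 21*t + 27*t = -3*t^2 + 6*t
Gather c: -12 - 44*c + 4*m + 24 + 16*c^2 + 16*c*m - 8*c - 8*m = 16*c^2 + c*(16*m - 52) - 4*m + 12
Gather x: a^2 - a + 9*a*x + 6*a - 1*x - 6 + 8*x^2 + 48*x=a^2 + 5*a + 8*x^2 + x*(9*a + 47) - 6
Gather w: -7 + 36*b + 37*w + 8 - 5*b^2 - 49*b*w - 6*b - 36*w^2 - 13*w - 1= -5*b^2 + 30*b - 36*w^2 + w*(24 - 49*b)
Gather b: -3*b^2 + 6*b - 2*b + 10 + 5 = -3*b^2 + 4*b + 15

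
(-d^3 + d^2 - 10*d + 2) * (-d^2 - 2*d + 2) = d^5 + d^4 + 6*d^3 + 20*d^2 - 24*d + 4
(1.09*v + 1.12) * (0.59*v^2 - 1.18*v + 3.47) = 0.6431*v^3 - 0.6254*v^2 + 2.4607*v + 3.8864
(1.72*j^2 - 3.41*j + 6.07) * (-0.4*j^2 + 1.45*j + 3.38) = -0.688*j^4 + 3.858*j^3 - 1.5589*j^2 - 2.7243*j + 20.5166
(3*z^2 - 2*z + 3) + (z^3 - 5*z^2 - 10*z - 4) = z^3 - 2*z^2 - 12*z - 1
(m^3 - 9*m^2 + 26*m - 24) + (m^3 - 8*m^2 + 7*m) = 2*m^3 - 17*m^2 + 33*m - 24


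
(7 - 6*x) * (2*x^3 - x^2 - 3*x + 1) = -12*x^4 + 20*x^3 + 11*x^2 - 27*x + 7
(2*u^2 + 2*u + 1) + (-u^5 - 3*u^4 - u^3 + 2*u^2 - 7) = -u^5 - 3*u^4 - u^3 + 4*u^2 + 2*u - 6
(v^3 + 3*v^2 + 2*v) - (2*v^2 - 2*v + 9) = v^3 + v^2 + 4*v - 9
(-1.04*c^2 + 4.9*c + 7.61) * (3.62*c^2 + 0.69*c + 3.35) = -3.7648*c^4 + 17.0204*c^3 + 27.4452*c^2 + 21.6659*c + 25.4935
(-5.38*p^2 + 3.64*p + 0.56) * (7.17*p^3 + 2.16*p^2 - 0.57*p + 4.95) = -38.5746*p^5 + 14.478*p^4 + 14.9442*p^3 - 27.4962*p^2 + 17.6988*p + 2.772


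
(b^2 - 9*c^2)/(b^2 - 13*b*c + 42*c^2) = (b^2 - 9*c^2)/(b^2 - 13*b*c + 42*c^2)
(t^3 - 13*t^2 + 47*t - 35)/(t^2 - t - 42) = (t^2 - 6*t + 5)/(t + 6)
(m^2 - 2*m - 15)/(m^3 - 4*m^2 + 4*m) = (m^2 - 2*m - 15)/(m*(m^2 - 4*m + 4))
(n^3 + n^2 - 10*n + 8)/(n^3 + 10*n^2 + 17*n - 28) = (n - 2)/(n + 7)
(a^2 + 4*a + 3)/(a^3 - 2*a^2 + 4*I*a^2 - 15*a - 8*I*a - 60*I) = (a + 1)/(a^2 + a*(-5 + 4*I) - 20*I)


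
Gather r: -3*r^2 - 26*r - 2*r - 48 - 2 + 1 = -3*r^2 - 28*r - 49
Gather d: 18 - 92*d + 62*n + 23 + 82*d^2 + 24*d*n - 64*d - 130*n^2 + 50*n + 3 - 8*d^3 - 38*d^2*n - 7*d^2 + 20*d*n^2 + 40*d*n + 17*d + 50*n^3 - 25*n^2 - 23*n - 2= -8*d^3 + d^2*(75 - 38*n) + d*(20*n^2 + 64*n - 139) + 50*n^3 - 155*n^2 + 89*n + 42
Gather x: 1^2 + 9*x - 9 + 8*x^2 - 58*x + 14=8*x^2 - 49*x + 6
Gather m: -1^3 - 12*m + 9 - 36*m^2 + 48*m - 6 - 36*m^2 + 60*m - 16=-72*m^2 + 96*m - 14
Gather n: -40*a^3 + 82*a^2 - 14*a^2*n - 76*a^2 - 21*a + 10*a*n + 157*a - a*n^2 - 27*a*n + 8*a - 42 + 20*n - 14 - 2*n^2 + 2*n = -40*a^3 + 6*a^2 + 144*a + n^2*(-a - 2) + n*(-14*a^2 - 17*a + 22) - 56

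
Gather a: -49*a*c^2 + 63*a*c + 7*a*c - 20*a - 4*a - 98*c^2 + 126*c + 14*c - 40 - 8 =a*(-49*c^2 + 70*c - 24) - 98*c^2 + 140*c - 48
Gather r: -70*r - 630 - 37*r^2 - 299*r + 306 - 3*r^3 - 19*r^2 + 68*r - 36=-3*r^3 - 56*r^2 - 301*r - 360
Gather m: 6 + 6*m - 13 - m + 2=5*m - 5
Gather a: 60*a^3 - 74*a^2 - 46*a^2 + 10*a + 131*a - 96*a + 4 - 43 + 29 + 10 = 60*a^3 - 120*a^2 + 45*a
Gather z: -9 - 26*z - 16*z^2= -16*z^2 - 26*z - 9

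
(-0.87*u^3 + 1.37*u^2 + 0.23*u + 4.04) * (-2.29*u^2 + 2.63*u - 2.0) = 1.9923*u^5 - 5.4254*u^4 + 4.8164*u^3 - 11.3867*u^2 + 10.1652*u - 8.08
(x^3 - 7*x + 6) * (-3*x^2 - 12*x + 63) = -3*x^5 - 12*x^4 + 84*x^3 + 66*x^2 - 513*x + 378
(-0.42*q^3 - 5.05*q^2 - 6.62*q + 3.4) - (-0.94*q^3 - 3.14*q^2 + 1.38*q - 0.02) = 0.52*q^3 - 1.91*q^2 - 8.0*q + 3.42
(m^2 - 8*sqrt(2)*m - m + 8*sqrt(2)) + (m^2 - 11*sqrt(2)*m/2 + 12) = 2*m^2 - 27*sqrt(2)*m/2 - m + 8*sqrt(2) + 12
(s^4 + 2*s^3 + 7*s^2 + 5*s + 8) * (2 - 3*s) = -3*s^5 - 4*s^4 - 17*s^3 - s^2 - 14*s + 16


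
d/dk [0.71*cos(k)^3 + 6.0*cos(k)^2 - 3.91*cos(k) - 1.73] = (-2.13*cos(k)^2 - 12.0*cos(k) + 3.91)*sin(k)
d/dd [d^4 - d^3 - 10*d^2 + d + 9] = 4*d^3 - 3*d^2 - 20*d + 1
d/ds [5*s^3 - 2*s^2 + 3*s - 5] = 15*s^2 - 4*s + 3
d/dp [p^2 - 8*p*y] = 2*p - 8*y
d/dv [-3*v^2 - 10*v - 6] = -6*v - 10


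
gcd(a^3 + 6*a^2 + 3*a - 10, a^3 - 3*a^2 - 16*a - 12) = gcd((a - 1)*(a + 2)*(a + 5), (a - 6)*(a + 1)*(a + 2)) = a + 2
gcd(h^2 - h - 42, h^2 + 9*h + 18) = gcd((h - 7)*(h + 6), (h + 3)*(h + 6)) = h + 6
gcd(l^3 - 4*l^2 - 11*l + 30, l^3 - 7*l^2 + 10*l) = l^2 - 7*l + 10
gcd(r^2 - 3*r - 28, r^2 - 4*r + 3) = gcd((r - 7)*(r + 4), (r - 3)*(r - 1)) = 1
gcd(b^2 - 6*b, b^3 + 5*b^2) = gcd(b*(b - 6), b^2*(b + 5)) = b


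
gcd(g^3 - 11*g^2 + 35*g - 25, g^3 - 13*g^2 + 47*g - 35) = g^2 - 6*g + 5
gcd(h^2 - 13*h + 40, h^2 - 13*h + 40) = h^2 - 13*h + 40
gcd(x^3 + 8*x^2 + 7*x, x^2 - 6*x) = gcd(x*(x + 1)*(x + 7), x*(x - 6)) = x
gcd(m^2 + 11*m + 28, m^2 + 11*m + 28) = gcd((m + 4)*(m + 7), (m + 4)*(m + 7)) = m^2 + 11*m + 28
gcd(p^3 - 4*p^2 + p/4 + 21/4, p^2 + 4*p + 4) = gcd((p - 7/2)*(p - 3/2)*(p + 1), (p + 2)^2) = 1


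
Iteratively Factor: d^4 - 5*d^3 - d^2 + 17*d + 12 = (d - 4)*(d^3 - d^2 - 5*d - 3) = (d - 4)*(d - 3)*(d^2 + 2*d + 1) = (d - 4)*(d - 3)*(d + 1)*(d + 1)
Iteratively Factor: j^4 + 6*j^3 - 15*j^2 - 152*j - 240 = (j + 4)*(j^3 + 2*j^2 - 23*j - 60) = (j + 4)^2*(j^2 - 2*j - 15) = (j + 3)*(j + 4)^2*(j - 5)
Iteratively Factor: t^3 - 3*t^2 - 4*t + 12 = (t + 2)*(t^2 - 5*t + 6) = (t - 3)*(t + 2)*(t - 2)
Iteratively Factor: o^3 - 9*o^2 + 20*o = (o - 5)*(o^2 - 4*o) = o*(o - 5)*(o - 4)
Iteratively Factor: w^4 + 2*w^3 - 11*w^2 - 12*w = (w - 3)*(w^3 + 5*w^2 + 4*w) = w*(w - 3)*(w^2 + 5*w + 4) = w*(w - 3)*(w + 4)*(w + 1)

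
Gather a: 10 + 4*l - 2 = 4*l + 8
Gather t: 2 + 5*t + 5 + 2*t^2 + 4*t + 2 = 2*t^2 + 9*t + 9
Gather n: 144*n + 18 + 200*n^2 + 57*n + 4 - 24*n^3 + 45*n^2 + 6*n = -24*n^3 + 245*n^2 + 207*n + 22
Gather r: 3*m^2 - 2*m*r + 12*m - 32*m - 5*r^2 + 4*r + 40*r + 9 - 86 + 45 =3*m^2 - 20*m - 5*r^2 + r*(44 - 2*m) - 32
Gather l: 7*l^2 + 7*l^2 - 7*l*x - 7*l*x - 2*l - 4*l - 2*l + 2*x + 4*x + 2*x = 14*l^2 + l*(-14*x - 8) + 8*x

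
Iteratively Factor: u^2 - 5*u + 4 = (u - 4)*(u - 1)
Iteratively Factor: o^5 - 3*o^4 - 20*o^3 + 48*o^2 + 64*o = (o + 1)*(o^4 - 4*o^3 - 16*o^2 + 64*o) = o*(o + 1)*(o^3 - 4*o^2 - 16*o + 64) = o*(o - 4)*(o + 1)*(o^2 - 16) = o*(o - 4)^2*(o + 1)*(o + 4)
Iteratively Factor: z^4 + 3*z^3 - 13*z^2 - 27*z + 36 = (z + 4)*(z^3 - z^2 - 9*z + 9) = (z - 3)*(z + 4)*(z^2 + 2*z - 3) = (z - 3)*(z + 3)*(z + 4)*(z - 1)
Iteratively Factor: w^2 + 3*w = (w + 3)*(w)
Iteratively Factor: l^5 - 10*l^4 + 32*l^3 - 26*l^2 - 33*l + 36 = (l - 3)*(l^4 - 7*l^3 + 11*l^2 + 7*l - 12) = (l - 4)*(l - 3)*(l^3 - 3*l^2 - l + 3) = (l - 4)*(l - 3)*(l - 1)*(l^2 - 2*l - 3) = (l - 4)*(l - 3)^2*(l - 1)*(l + 1)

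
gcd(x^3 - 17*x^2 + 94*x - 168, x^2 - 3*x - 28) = x - 7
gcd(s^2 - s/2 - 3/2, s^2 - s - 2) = s + 1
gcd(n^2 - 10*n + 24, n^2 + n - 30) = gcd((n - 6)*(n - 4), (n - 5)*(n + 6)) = 1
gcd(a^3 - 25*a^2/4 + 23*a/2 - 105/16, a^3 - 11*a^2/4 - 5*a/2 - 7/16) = a - 7/2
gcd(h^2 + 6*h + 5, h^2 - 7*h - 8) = h + 1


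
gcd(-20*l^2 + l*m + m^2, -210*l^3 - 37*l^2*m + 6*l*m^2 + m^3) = 5*l + m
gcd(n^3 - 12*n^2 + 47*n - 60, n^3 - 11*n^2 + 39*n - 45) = n^2 - 8*n + 15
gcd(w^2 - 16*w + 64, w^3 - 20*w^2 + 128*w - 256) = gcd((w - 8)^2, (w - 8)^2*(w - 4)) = w^2 - 16*w + 64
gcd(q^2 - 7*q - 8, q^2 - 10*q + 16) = q - 8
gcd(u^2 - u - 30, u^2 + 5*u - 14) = 1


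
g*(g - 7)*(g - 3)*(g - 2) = g^4 - 12*g^3 + 41*g^2 - 42*g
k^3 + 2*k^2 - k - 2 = (k - 1)*(k + 1)*(k + 2)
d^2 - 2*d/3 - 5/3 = (d - 5/3)*(d + 1)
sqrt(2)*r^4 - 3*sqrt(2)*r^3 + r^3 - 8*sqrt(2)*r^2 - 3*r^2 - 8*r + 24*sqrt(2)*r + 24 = (r - 3)*(r - 2*sqrt(2))*(r + 2*sqrt(2))*(sqrt(2)*r + 1)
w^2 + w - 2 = (w - 1)*(w + 2)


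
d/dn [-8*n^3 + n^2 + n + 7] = -24*n^2 + 2*n + 1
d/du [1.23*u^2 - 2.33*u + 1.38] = 2.46*u - 2.33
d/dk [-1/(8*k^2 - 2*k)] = (8*k - 1)/(2*k^2*(4*k - 1)^2)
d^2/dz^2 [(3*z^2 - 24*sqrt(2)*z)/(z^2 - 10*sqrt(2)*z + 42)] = 12*(sqrt(2)*z^3 - 63*z^2 + 504*sqrt(2)*z - 2478)/(z^6 - 30*sqrt(2)*z^5 + 726*z^4 - 4520*sqrt(2)*z^3 + 30492*z^2 - 52920*sqrt(2)*z + 74088)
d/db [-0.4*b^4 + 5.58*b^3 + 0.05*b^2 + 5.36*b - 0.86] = -1.6*b^3 + 16.74*b^2 + 0.1*b + 5.36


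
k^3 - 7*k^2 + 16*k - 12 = (k - 3)*(k - 2)^2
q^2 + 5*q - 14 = (q - 2)*(q + 7)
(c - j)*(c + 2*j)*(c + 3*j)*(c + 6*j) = c^4 + 10*c^3*j + 25*c^2*j^2 - 36*j^4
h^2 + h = h*(h + 1)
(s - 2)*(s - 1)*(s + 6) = s^3 + 3*s^2 - 16*s + 12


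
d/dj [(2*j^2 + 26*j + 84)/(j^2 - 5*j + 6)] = 36*(-j^2 - 4*j + 16)/(j^4 - 10*j^3 + 37*j^2 - 60*j + 36)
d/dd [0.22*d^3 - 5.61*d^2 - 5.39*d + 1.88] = 0.66*d^2 - 11.22*d - 5.39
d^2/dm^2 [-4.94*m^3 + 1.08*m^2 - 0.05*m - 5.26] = 2.16 - 29.64*m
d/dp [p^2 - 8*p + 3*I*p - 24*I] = 2*p - 8 + 3*I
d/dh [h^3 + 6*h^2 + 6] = 3*h*(h + 4)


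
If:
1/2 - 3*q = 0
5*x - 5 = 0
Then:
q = 1/6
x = 1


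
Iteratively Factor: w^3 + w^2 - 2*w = (w)*(w^2 + w - 2) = w*(w - 1)*(w + 2)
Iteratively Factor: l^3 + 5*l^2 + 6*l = (l + 2)*(l^2 + 3*l) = l*(l + 2)*(l + 3)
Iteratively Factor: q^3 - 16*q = (q + 4)*(q^2 - 4*q) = q*(q + 4)*(q - 4)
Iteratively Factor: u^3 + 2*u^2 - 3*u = (u)*(u^2 + 2*u - 3) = u*(u - 1)*(u + 3)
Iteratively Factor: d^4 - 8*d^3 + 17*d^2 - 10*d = (d - 5)*(d^3 - 3*d^2 + 2*d) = (d - 5)*(d - 2)*(d^2 - d) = d*(d - 5)*(d - 2)*(d - 1)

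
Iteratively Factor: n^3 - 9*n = (n - 3)*(n^2 + 3*n) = n*(n - 3)*(n + 3)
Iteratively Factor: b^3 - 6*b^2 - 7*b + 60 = (b - 5)*(b^2 - b - 12) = (b - 5)*(b + 3)*(b - 4)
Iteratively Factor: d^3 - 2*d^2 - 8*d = (d + 2)*(d^2 - 4*d) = d*(d + 2)*(d - 4)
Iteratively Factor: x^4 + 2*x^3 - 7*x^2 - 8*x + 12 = (x + 3)*(x^3 - x^2 - 4*x + 4) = (x - 2)*(x + 3)*(x^2 + x - 2) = (x - 2)*(x - 1)*(x + 3)*(x + 2)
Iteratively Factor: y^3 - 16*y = (y - 4)*(y^2 + 4*y) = y*(y - 4)*(y + 4)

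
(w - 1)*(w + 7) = w^2 + 6*w - 7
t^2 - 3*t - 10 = (t - 5)*(t + 2)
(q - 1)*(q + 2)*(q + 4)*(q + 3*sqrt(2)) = q^4 + 3*sqrt(2)*q^3 + 5*q^3 + 2*q^2 + 15*sqrt(2)*q^2 - 8*q + 6*sqrt(2)*q - 24*sqrt(2)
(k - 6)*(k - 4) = k^2 - 10*k + 24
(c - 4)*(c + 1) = c^2 - 3*c - 4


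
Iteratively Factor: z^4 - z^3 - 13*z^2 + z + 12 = (z + 1)*(z^3 - 2*z^2 - 11*z + 12) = (z + 1)*(z + 3)*(z^2 - 5*z + 4) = (z - 4)*(z + 1)*(z + 3)*(z - 1)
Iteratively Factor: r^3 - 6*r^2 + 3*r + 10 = (r - 5)*(r^2 - r - 2) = (r - 5)*(r - 2)*(r + 1)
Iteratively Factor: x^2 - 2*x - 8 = (x - 4)*(x + 2)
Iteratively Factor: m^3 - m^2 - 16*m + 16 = (m - 1)*(m^2 - 16) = (m - 4)*(m - 1)*(m + 4)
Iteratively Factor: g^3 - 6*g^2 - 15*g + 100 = (g - 5)*(g^2 - g - 20) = (g - 5)*(g + 4)*(g - 5)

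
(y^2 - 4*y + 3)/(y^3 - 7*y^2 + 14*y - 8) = (y - 3)/(y^2 - 6*y + 8)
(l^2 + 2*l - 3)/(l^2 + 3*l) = (l - 1)/l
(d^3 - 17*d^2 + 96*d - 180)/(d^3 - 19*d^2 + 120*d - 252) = (d - 5)/(d - 7)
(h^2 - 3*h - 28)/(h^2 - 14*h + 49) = (h + 4)/(h - 7)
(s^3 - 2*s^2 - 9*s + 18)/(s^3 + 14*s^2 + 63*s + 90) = (s^2 - 5*s + 6)/(s^2 + 11*s + 30)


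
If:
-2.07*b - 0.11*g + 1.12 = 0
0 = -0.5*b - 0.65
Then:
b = -1.30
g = 34.65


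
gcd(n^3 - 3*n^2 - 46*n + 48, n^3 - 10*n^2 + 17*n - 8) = n^2 - 9*n + 8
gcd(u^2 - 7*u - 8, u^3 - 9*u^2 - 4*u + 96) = u - 8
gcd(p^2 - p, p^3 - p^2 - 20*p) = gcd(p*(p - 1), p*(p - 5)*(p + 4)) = p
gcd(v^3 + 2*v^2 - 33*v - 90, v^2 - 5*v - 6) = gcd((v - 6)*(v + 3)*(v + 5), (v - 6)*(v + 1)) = v - 6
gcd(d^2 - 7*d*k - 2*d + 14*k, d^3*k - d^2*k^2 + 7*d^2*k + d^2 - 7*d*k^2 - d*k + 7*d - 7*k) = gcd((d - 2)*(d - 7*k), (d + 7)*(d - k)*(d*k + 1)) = 1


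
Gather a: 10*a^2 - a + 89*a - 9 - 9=10*a^2 + 88*a - 18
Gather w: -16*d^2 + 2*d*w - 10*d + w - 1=-16*d^2 - 10*d + w*(2*d + 1) - 1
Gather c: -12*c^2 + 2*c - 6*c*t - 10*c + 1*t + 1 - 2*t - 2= -12*c^2 + c*(-6*t - 8) - t - 1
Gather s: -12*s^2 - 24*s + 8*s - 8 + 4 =-12*s^2 - 16*s - 4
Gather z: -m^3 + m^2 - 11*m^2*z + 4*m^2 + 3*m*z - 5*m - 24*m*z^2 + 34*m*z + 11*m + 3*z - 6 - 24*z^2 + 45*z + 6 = -m^3 + 5*m^2 + 6*m + z^2*(-24*m - 24) + z*(-11*m^2 + 37*m + 48)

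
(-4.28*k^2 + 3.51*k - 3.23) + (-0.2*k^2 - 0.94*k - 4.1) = -4.48*k^2 + 2.57*k - 7.33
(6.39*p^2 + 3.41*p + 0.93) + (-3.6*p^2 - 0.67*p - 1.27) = 2.79*p^2 + 2.74*p - 0.34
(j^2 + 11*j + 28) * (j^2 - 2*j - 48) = j^4 + 9*j^3 - 42*j^2 - 584*j - 1344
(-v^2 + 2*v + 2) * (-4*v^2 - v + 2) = 4*v^4 - 7*v^3 - 12*v^2 + 2*v + 4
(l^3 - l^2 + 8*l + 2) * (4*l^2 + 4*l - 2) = 4*l^5 + 26*l^3 + 42*l^2 - 8*l - 4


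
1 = 1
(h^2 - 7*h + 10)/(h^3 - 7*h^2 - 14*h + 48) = (h - 5)/(h^2 - 5*h - 24)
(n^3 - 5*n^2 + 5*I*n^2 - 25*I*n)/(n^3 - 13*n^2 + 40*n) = (n + 5*I)/(n - 8)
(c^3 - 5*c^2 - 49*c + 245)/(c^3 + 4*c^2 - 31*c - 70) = (c - 7)/(c + 2)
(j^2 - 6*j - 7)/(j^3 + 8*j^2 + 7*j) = (j - 7)/(j*(j + 7))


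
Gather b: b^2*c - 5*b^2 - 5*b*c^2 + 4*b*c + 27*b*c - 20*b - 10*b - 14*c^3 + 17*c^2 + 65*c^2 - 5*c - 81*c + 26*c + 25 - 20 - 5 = b^2*(c - 5) + b*(-5*c^2 + 31*c - 30) - 14*c^3 + 82*c^2 - 60*c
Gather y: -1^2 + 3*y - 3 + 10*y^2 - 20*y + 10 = 10*y^2 - 17*y + 6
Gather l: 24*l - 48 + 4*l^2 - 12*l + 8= 4*l^2 + 12*l - 40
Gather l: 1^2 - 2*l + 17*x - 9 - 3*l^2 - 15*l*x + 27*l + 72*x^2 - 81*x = -3*l^2 + l*(25 - 15*x) + 72*x^2 - 64*x - 8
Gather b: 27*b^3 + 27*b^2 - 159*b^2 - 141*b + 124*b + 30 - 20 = 27*b^3 - 132*b^2 - 17*b + 10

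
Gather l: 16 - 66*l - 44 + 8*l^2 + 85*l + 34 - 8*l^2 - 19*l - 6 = 0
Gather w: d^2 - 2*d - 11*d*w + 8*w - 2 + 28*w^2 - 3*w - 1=d^2 - 2*d + 28*w^2 + w*(5 - 11*d) - 3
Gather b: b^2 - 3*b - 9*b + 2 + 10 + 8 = b^2 - 12*b + 20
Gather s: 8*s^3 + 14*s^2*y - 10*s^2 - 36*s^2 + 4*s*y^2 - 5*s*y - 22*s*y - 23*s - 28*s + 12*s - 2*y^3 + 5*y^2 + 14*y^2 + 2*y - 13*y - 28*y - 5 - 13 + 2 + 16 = 8*s^3 + s^2*(14*y - 46) + s*(4*y^2 - 27*y - 39) - 2*y^3 + 19*y^2 - 39*y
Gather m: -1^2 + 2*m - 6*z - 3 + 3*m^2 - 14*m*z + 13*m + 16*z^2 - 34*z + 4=3*m^2 + m*(15 - 14*z) + 16*z^2 - 40*z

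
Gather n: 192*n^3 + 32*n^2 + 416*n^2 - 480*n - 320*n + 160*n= 192*n^3 + 448*n^2 - 640*n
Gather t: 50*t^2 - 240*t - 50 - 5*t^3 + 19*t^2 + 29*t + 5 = -5*t^3 + 69*t^2 - 211*t - 45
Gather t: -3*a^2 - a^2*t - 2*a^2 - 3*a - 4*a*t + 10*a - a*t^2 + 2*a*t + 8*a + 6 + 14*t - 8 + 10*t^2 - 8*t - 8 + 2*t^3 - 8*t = -5*a^2 + 15*a + 2*t^3 + t^2*(10 - a) + t*(-a^2 - 2*a - 2) - 10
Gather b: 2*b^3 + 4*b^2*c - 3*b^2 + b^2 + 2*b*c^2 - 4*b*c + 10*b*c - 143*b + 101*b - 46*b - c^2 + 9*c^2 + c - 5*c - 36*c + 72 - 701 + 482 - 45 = 2*b^3 + b^2*(4*c - 2) + b*(2*c^2 + 6*c - 88) + 8*c^2 - 40*c - 192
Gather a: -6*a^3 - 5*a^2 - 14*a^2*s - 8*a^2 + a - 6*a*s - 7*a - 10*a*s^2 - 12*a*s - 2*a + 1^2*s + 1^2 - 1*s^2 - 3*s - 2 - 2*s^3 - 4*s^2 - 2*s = -6*a^3 + a^2*(-14*s - 13) + a*(-10*s^2 - 18*s - 8) - 2*s^3 - 5*s^2 - 4*s - 1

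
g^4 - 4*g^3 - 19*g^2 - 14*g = g*(g - 7)*(g + 1)*(g + 2)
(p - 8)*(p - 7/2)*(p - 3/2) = p^3 - 13*p^2 + 181*p/4 - 42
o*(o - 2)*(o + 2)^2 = o^4 + 2*o^3 - 4*o^2 - 8*o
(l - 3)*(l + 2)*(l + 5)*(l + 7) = l^4 + 11*l^3 + 17*l^2 - 107*l - 210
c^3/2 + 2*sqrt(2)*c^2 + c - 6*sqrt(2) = (c/2 + sqrt(2))*(c - sqrt(2))*(c + 3*sqrt(2))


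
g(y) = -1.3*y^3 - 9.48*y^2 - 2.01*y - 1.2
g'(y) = -3.9*y^2 - 18.96*y - 2.01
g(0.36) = -3.21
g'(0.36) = -9.34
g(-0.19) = -1.15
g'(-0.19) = 1.45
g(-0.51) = -2.47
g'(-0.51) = 6.65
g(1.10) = -16.61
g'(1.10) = -27.58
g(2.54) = -88.77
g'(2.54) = -75.33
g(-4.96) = -65.82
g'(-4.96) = -3.91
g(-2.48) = -34.69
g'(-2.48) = 21.02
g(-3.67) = -57.25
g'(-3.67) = 15.04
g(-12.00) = 904.20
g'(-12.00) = -336.09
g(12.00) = -3636.84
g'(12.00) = -791.13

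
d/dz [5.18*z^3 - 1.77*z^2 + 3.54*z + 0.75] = 15.54*z^2 - 3.54*z + 3.54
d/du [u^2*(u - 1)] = u*(3*u - 2)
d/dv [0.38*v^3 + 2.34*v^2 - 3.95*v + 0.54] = 1.14*v^2 + 4.68*v - 3.95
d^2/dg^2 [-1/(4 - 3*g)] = 18/(3*g - 4)^3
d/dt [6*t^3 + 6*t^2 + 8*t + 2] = 18*t^2 + 12*t + 8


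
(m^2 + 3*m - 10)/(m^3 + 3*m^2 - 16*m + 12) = (m + 5)/(m^2 + 5*m - 6)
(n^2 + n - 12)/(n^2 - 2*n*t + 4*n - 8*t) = (3 - n)/(-n + 2*t)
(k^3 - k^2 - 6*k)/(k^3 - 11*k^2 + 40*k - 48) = k*(k + 2)/(k^2 - 8*k + 16)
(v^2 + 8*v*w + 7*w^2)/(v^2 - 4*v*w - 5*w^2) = (v + 7*w)/(v - 5*w)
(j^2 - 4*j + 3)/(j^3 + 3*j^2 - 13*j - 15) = (j - 1)/(j^2 + 6*j + 5)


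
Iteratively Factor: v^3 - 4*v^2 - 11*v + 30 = (v - 2)*(v^2 - 2*v - 15) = (v - 5)*(v - 2)*(v + 3)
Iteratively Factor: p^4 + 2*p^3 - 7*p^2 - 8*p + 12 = (p + 2)*(p^3 - 7*p + 6) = (p - 2)*(p + 2)*(p^2 + 2*p - 3) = (p - 2)*(p + 2)*(p + 3)*(p - 1)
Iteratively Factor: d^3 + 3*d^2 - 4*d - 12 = (d - 2)*(d^2 + 5*d + 6) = (d - 2)*(d + 3)*(d + 2)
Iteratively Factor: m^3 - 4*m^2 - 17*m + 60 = (m - 3)*(m^2 - m - 20) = (m - 3)*(m + 4)*(m - 5)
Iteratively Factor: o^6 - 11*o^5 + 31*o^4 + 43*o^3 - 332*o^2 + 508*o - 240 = (o - 1)*(o^5 - 10*o^4 + 21*o^3 + 64*o^2 - 268*o + 240) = (o - 5)*(o - 1)*(o^4 - 5*o^3 - 4*o^2 + 44*o - 48) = (o - 5)*(o - 4)*(o - 1)*(o^3 - o^2 - 8*o + 12) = (o - 5)*(o - 4)*(o - 1)*(o + 3)*(o^2 - 4*o + 4) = (o - 5)*(o - 4)*(o - 2)*(o - 1)*(o + 3)*(o - 2)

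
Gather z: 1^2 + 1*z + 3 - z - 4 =0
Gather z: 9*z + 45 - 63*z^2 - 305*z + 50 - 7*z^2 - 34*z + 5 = -70*z^2 - 330*z + 100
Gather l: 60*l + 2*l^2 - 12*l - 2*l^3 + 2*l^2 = -2*l^3 + 4*l^2 + 48*l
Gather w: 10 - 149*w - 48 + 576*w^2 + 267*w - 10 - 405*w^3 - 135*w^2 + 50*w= -405*w^3 + 441*w^2 + 168*w - 48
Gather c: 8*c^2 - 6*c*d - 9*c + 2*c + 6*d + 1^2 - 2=8*c^2 + c*(-6*d - 7) + 6*d - 1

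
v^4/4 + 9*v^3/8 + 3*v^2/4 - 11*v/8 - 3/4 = (v/4 + 1/2)*(v - 1)*(v + 1/2)*(v + 3)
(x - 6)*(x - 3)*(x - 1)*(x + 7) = x^4 - 3*x^3 - 43*x^2 + 171*x - 126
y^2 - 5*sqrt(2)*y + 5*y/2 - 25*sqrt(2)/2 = (y + 5/2)*(y - 5*sqrt(2))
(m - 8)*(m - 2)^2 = m^3 - 12*m^2 + 36*m - 32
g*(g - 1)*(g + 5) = g^3 + 4*g^2 - 5*g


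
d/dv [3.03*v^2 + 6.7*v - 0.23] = 6.06*v + 6.7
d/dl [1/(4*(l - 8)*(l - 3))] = (11 - 2*l)/(4*(l^4 - 22*l^3 + 169*l^2 - 528*l + 576))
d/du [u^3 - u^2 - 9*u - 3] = 3*u^2 - 2*u - 9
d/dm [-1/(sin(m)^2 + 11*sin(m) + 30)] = (2*sin(m) + 11)*cos(m)/(sin(m)^2 + 11*sin(m) + 30)^2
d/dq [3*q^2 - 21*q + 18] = 6*q - 21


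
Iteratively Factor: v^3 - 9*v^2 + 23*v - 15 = (v - 5)*(v^2 - 4*v + 3) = (v - 5)*(v - 1)*(v - 3)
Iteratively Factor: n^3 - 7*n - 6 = (n - 3)*(n^2 + 3*n + 2) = (n - 3)*(n + 2)*(n + 1)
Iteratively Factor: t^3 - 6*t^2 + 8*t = (t - 2)*(t^2 - 4*t) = t*(t - 2)*(t - 4)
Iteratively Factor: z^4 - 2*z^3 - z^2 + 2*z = (z + 1)*(z^3 - 3*z^2 + 2*z) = (z - 1)*(z + 1)*(z^2 - 2*z) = (z - 2)*(z - 1)*(z + 1)*(z)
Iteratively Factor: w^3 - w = (w - 1)*(w^2 + w) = w*(w - 1)*(w + 1)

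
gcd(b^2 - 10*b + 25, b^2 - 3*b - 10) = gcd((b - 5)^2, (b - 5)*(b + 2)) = b - 5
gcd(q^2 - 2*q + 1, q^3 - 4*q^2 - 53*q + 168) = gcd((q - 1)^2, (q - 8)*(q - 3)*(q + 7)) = 1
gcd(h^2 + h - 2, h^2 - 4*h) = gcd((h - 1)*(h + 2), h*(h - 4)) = 1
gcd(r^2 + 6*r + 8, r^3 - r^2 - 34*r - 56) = r^2 + 6*r + 8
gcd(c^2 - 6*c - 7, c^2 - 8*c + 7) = c - 7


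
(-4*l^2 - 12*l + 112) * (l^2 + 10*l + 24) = -4*l^4 - 52*l^3 - 104*l^2 + 832*l + 2688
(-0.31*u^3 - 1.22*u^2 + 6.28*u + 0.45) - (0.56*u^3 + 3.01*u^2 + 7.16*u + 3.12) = -0.87*u^3 - 4.23*u^2 - 0.88*u - 2.67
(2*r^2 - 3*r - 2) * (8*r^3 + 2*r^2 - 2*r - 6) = 16*r^5 - 20*r^4 - 26*r^3 - 10*r^2 + 22*r + 12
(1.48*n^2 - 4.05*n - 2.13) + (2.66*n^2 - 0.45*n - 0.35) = 4.14*n^2 - 4.5*n - 2.48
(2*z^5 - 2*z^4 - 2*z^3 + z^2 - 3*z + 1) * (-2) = -4*z^5 + 4*z^4 + 4*z^3 - 2*z^2 + 6*z - 2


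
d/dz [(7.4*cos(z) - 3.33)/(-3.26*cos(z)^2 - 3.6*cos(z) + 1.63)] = (-24.124*cos(z)^2 + 21.7116*cos(z) - 0.0739999999999981)*sin(z)/(10.6276*cos(z)^4 + 23.472*cos(z)^3 + 2.3324*cos(z)^2 - 11.736*cos(z) + 2.6569)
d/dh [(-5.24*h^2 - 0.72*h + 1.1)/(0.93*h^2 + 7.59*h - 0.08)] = (-39.102*h^2 - 1.2076*h - 8.2914)/(0.8649*h^4 + 14.1174*h^3 + 57.4593*h^2 - 1.2144*h + 0.0064)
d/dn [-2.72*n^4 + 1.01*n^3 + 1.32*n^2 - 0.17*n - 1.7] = -10.88*n^3 + 3.03*n^2 + 2.64*n - 0.17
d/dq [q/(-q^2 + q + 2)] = (-q^2 + q*(2*q - 1) + q + 2)/(-q^2 + q + 2)^2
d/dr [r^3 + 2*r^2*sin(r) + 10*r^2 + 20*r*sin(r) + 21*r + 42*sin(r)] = 2*r^2*cos(r) + 3*r^2 + 4*r*sin(r) + 20*r*cos(r) + 20*r + 20*sin(r) + 42*cos(r) + 21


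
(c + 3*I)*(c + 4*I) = c^2 + 7*I*c - 12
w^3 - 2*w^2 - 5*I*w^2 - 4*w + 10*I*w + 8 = (w - 2)*(w - 4*I)*(w - I)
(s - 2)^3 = s^3 - 6*s^2 + 12*s - 8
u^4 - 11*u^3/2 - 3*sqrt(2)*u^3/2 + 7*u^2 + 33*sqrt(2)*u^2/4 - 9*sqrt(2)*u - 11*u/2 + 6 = (u - 4)*(u - 3/2)*(u - sqrt(2))*(u - sqrt(2)/2)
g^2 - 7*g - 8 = (g - 8)*(g + 1)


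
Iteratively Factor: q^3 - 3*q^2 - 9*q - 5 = (q - 5)*(q^2 + 2*q + 1) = (q - 5)*(q + 1)*(q + 1)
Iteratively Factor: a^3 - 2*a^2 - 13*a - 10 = (a - 5)*(a^2 + 3*a + 2) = (a - 5)*(a + 1)*(a + 2)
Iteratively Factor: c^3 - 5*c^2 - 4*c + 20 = (c + 2)*(c^2 - 7*c + 10) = (c - 5)*(c + 2)*(c - 2)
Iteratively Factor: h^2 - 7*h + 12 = (h - 3)*(h - 4)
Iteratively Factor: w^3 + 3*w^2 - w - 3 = (w - 1)*(w^2 + 4*w + 3) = (w - 1)*(w + 1)*(w + 3)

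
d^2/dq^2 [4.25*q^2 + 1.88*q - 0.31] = 8.50000000000000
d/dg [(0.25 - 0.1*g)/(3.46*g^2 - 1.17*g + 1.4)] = (0.346*g^2 - 1.73*g + 0.1525)/(11.9716*g^4 - 8.0964*g^3 + 11.0569*g^2 - 3.276*g + 1.96)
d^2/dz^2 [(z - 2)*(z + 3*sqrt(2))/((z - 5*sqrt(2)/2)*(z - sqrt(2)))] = 4*(-4*z^3 + 13*sqrt(2)*z^3 - 36*sqrt(2)*z^2 - 30*z^2 - 90*sqrt(2)*z + 312*z - 304*sqrt(2) + 260)/(4*z^6 - 42*sqrt(2)*z^5 + 354*z^4 - 763*sqrt(2)*z^3 + 1770*z^2 - 1050*sqrt(2)*z + 500)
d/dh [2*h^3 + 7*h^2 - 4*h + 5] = 6*h^2 + 14*h - 4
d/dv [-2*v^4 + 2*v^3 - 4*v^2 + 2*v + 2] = -8*v^3 + 6*v^2 - 8*v + 2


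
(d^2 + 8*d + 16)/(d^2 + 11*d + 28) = (d + 4)/(d + 7)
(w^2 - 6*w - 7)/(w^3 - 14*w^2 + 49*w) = (w + 1)/(w*(w - 7))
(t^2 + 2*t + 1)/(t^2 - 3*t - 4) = (t + 1)/(t - 4)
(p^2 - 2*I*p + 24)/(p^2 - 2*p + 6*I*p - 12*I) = (p^2 - 2*I*p + 24)/(p^2 + p*(-2 + 6*I) - 12*I)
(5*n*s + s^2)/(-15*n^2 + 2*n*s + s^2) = s/(-3*n + s)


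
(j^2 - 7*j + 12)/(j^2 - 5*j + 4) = (j - 3)/(j - 1)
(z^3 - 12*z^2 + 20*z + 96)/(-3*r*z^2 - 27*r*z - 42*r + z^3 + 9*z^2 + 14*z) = (z^2 - 14*z + 48)/(-3*r*z - 21*r + z^2 + 7*z)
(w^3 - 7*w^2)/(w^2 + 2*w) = w*(w - 7)/(w + 2)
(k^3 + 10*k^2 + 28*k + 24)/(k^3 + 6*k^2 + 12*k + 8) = (k + 6)/(k + 2)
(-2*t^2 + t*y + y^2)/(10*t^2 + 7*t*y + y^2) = (-t + y)/(5*t + y)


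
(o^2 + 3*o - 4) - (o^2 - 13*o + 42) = 16*o - 46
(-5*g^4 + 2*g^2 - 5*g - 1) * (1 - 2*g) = 10*g^5 - 5*g^4 - 4*g^3 + 12*g^2 - 3*g - 1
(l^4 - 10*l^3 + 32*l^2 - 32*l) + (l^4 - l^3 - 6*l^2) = 2*l^4 - 11*l^3 + 26*l^2 - 32*l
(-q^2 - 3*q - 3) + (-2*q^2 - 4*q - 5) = -3*q^2 - 7*q - 8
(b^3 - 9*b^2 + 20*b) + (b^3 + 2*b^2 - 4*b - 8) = 2*b^3 - 7*b^2 + 16*b - 8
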